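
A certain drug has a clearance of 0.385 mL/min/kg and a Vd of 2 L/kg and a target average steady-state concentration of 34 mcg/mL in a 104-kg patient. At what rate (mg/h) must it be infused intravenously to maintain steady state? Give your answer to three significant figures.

81.7 mg/h

CL = 0.385 mL/min/kg × 104 kg = 40.04 mL/min = 40.04 × 60/1000 = 2.402 L/h
At steady state, infusion rate equals elimination rate: rate in = CL × Css.
Rate = CL × Css = 2.402 × 34 = 81.67 mg/h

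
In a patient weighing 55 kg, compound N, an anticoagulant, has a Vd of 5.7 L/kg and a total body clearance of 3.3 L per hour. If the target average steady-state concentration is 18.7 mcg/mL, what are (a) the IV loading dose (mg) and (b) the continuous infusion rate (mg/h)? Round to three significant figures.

Vd = 5.7 L/kg × 55 kg = 313.5 L
Loading dose = Vd × C = 313.5 × 18.7 = 5862 mg
Maintenance infusion rate = CL × Css = 3.300 × 18.7 = 61.71 mg/h

(a) 5860 mg; (b) 61.7 mg/h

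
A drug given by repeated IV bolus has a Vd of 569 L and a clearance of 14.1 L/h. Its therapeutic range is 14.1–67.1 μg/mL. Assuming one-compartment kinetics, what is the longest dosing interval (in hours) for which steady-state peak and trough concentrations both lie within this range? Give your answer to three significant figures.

63.0 h

k = CL / Vd = 14.10 / 569.0 = 0.02478 h⁻¹
Between IV bolus doses, concentration decays as C = C₀·e^(−kτ), so C_peak/C_trough = e^(kτ).
τ_max = ln(C_peak/C_trough) / k = ln(67.1/14.1) / 0.02478 = 1.560 / 0.02478 = 62.95 h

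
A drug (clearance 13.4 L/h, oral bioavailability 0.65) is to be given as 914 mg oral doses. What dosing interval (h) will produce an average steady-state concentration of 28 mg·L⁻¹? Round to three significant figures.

F·D/τ = CL·Css → τ = F·D / (CL·Css).
τ = 0.65 × 914 / (13.4 × 28) = 1.583 h

1.58 h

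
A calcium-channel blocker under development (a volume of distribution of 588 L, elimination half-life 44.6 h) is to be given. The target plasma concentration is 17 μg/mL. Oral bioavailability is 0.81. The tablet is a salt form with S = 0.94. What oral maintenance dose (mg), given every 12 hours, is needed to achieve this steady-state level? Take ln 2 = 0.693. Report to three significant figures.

CL = 0.693 × Vd / t½ = 0.693 × 588.0 / 44.6 = 9.136 L/h
D = CL × Css × τ / F / S = 9.136 × 17 × 12 / 0.81 / 0.94 = 2448 mg

2450 mg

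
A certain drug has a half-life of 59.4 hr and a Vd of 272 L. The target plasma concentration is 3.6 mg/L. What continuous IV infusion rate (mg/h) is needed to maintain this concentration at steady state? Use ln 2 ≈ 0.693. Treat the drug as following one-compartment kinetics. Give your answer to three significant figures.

11.4 mg/h

CL = ln 2 · Vd / t½ = 0.693 × 272.0 / 59.4 = 3.173 L/h
Infusion rate = CL × Css = 3.173 × 3.6 = 11.42 mg/h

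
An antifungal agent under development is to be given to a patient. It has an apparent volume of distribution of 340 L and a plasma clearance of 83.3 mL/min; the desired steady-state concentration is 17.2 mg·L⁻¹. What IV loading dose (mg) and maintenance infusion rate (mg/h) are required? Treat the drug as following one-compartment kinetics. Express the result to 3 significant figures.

(a) 5850 mg; (b) 86.0 mg/h

LD = Vd · C_target = 340.0 × 17.2 = 5848 mg
CL = 83.3 mL/min × 60/1000 = 4.998 L/h
Maintenance infusion rate = CL × Css = 4.998 × 17.2 = 85.97 mg/h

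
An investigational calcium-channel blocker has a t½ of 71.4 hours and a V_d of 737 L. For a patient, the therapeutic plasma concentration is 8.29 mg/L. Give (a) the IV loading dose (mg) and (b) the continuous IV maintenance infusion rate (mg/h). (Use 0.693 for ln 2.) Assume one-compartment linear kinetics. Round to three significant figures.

(a) 6110 mg; (b) 59.3 mg/h

LD = Vd × C = 737.0 × 8.29 = 6110 mg
CL = 0.693 × Vd / t½ = 0.693 × 737.0 / 71.4 = 7.153 L/h
Infusion rate = CL × Css = 7.153 × 8.29 = 59.30 mg/h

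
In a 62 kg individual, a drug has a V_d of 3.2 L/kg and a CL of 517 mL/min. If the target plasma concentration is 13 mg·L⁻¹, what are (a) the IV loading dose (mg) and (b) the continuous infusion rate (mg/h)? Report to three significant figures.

Vd = 3.2 L/kg × 62 kg = 198.4 L
Loading dose = Vd × C = 198.4 × 13 = 2579 mg
CL = 517 mL/min = 517 × 0.06 = 31.02 L/h
Maintenance: replace elimination → rate = CL × Css = 31.02 × 13 = 403.3 mg/h

(a) 2580 mg; (b) 403 mg/h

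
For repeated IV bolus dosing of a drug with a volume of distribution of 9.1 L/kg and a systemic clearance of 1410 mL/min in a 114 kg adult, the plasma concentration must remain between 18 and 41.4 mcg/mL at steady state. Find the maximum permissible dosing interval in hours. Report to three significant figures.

Vd = 9.1 L/kg × 114 kg = 1037 L
Convert clearance: 1410 mL/min × 60 min/h ÷ 1000 mL/L = 84.60 L/h
k = CL / Vd = 84.60 / 1037 = 0.08158 h⁻¹
Between IV bolus doses, concentration decays as C = C₀·e^(−kτ), so C_peak/C_trough = e^(kτ).
τ_max = ln(C_peak/C_trough) / k = ln(41.4/18) / 0.08158 = 0.8329 / 0.08158 = 10.21 h

10.2 h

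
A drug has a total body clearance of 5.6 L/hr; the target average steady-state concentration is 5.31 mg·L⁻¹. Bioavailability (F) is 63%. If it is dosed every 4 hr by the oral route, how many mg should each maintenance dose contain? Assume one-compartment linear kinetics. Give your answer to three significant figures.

189 mg

At steady state, dose per interval replaces the amount cleared in that interval: F·D/τ = CL·Css.
D = CL × Css × τ / F = 5.600 × 5.31 × 4 / 0.63 = 188.8 mg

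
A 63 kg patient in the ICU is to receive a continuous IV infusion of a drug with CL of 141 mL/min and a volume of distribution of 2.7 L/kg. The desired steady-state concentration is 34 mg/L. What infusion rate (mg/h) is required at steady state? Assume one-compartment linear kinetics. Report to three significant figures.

288 mg/h

Convert clearance: 141 mL/min × 60 min/h ÷ 1000 mL/L = 8.460 L/h
Rate = CL × Css = 8.460 × 34 = 287.6 mg/h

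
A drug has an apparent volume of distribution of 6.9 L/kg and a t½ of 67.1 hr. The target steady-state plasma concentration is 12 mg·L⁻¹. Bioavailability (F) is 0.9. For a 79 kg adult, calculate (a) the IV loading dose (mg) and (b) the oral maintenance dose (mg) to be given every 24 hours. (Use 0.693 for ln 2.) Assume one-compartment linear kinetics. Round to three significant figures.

Vd = 6.9 L/kg × 79 kg = 545.1 L
LD = Vd × C = 545.1 × 12 = 6541 mg
CL = 0.693 × Vd / t½ = 0.693 × 545.1 / 67.1 = 5.630 L/h
D = CL × Css × τ / F = 5.630 × 12 × 24 / 0.9 = 1802 mg

(a) 6540 mg; (b) 1800 mg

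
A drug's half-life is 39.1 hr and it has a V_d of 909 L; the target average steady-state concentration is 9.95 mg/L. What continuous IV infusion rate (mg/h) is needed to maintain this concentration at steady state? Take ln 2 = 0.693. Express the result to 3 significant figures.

CL = ln 2 · Vd / t½ = 0.693 × 909.0 / 39.1 = 16.11 L/h
Infusion rate = CL × Css = 16.11 × 9.95 = 160.3 mg/h

160 mg/h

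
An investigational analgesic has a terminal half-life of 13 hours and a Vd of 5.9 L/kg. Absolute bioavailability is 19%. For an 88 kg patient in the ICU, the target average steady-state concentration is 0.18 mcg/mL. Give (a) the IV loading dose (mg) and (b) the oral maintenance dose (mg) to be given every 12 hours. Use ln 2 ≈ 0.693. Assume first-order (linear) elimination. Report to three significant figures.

Vd = 5.9 L/kg × 88 kg = 519.2 L
LD = Vd × C = 519.2 × 0.18 = 93.46 mg
CL = 0.693 × Vd / t½ = 0.693 × 519.2 / 13 = 27.68 L/h
D = CL × Css × τ / F = 27.68 × 0.18 × 12 / 0.19 = 314.7 mg

(a) 93.5 mg; (b) 315 mg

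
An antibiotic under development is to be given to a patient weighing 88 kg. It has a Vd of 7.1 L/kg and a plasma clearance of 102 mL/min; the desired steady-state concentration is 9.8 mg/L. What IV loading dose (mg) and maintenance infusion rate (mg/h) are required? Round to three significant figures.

Vd(total) = 88 kg × 7.1 L/kg = 624.8 L
Loading dose = Vd × C = 624.8 × 9.8 = 6123 mg
Convert clearance: 102 mL/min × 60 min/h ÷ 1000 mL/L = 6.120 L/h
Infusion rate = 6.120 L/h × 9.8 mg/L = 59.98 mg/h

(a) 6120 mg; (b) 60.0 mg/h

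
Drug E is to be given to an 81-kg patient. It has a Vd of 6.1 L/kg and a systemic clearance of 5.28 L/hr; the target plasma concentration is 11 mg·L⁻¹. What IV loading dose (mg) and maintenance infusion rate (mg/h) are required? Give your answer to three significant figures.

Total Vd = 6.1 × 81 = 494.1 L
Loading dose = Vd × C = 494.1 × 11 = 5435 mg
Infusion rate = 5.280 L/h × 11 mg/L = 58.08 mg/h

(a) 5440 mg; (b) 58.1 mg/h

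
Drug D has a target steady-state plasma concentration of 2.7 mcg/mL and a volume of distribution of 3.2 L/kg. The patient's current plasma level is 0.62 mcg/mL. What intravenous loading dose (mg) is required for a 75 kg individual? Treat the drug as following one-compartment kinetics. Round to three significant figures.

499 mg

Total Vd = 3.2 × 75 = 240.0 L
Concentration deficit ΔC = 2.7 − 0.62 = 2.080 mg/L
LD = Vd × ΔC = 240.0 × 2.080 = 499.2 mg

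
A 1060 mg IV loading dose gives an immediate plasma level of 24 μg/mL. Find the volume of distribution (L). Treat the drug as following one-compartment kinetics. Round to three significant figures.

Immediately after an IV bolus, C₀ = Dose / Vd, so Vd = Dose / C₀.
Vd = 1060 / 24 = 44.17 L

44.2 L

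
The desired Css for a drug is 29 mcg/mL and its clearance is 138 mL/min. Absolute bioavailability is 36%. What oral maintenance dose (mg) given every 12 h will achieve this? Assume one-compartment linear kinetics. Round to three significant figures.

8000 mg

Convert clearance: 138 mL/min × 60 min/h ÷ 1000 mL/L = 8.280 L/h
At steady state, dose per interval replaces the amount cleared in that interval: F·D/τ = CL·Css.
D = CL × Css × τ / F = 8.280 × 29 × 12 / 0.36 = 8004 mg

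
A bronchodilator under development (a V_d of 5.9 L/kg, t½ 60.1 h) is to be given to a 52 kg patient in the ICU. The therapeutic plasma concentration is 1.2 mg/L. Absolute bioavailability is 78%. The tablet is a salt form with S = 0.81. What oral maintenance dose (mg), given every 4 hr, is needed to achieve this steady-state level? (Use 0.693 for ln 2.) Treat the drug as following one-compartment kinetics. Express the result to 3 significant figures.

Vd = 5.9 L/kg × 52 kg = 306.8 L
k = 0.693/60.1 = 0.01153 h⁻¹, so CL = k·Vd = 0.01153 × 306.8 = 3.537 L/h
D = CL × Css × τ / F / S = 3.537 × 1.2 × 4 / 0.78 / 0.81 = 26.87 mg

26.9 mg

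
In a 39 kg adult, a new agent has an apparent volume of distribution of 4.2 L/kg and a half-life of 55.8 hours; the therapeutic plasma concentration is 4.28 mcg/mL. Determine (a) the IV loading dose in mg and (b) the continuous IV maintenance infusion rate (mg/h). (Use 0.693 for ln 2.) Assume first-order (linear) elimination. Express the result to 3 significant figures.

(a) 701 mg; (b) 8.71 mg/h

Vd(total) = 39 kg × 4.2 L/kg = 163.8 L
LD = Vd × C = 163.8 × 4.28 = 701.1 mg
CL = 0.693 × Vd / t½ = 0.693 × 163.8 / 55.8 = 2.034 L/h
Infusion rate = CL × Css = 2.034 × 4.28 = 8.706 mg/h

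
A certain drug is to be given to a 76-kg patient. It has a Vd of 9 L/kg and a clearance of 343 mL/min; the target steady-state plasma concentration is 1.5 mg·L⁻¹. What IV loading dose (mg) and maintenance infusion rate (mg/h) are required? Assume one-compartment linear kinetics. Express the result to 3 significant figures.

(a) 1030 mg; (b) 30.9 mg/h

Total Vd = 9 × 76 = 684.0 L
Loading: fill Vd to C_target → 684.0 L × 1.5 mg/L = 1026 mg
CL = 343 mL/min = 343 × 0.06 = 20.58 L/h
Infusion rate = 20.58 L/h × 1.5 mg/L = 30.87 mg/h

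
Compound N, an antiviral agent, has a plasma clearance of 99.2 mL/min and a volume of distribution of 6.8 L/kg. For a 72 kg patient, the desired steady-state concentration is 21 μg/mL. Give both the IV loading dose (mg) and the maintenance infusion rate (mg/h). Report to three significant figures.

Total Vd = 6.8 × 72 = 489.6 L
Loading: fill Vd to C_target → 489.6 L × 21 mg/L = 10280 mg
CL = 99.2 mL/min = 99.2 × 0.06 = 5.952 L/h
Maintenance infusion rate = CL × Css = 5.952 × 21 = 125.0 mg/h

(a) 10300 mg; (b) 125 mg/h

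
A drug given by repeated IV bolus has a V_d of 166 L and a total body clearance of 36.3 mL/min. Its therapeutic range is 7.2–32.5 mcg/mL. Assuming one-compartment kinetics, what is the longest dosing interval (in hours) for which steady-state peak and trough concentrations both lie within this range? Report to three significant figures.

115 h

Convert clearance: 36.3 mL/min × 60 min/h ÷ 1000 mL/L = 2.178 L/h
k = CL / Vd = 2.178 / 166.0 = 0.01312 h⁻¹
Between IV bolus doses, concentration decays as C = C₀·e^(−kτ), so C_peak/C_trough = e^(kτ).
τ_max = ln(C_peak/C_trough) / k = ln(32.5/7.2) / 0.01312 = 1.507 / 0.01312 = 114.9 h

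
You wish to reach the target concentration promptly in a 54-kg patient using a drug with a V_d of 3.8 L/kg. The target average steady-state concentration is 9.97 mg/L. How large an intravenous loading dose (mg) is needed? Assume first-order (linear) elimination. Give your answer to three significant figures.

2050 mg

Vd(total) = 54 kg × 3.8 L/kg = 205.2 L
LD = Vd × C = 205.2 × 9.970 = 2046 mg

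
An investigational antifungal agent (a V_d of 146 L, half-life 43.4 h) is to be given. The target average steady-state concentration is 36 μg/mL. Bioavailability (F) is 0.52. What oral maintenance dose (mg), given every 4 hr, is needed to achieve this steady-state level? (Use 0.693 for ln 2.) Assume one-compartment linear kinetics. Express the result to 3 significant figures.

646 mg

CL = 0.693 × Vd / t½ = 0.693 × 146.0 / 43.4 = 2.331 L/h
D = CL × Css × τ / F = 2.331 × 36 × 4 / 0.52 = 645.5 mg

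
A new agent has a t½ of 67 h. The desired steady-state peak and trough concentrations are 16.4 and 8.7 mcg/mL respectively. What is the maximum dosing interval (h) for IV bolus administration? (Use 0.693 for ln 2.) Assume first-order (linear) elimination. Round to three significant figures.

61.3 h

k = 0.693 / t½ = 0.693 / 67 = 0.01034 h⁻¹
Between IV bolus doses, concentration decays as C = C₀·e^(−kτ), so C_peak/C_trough = e^(kτ).
τ_max = ln(C_peak/C_trough) / k = ln(16.4/8.7) / 0.01034 = 0.6340 / 0.01034 = 61.32 h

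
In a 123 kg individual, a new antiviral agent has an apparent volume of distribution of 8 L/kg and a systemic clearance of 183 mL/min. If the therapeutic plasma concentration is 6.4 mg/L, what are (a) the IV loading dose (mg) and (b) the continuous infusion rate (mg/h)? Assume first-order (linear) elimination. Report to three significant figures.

Total Vd = 8 × 123 = 984.0 L
Loading: fill Vd to C_target → 984.0 L × 6.4 mg/L = 6298 mg
CL = 183 mL/min × 60/1000 = 10.98 L/h
Maintenance: replace elimination → rate = CL × Css = 10.98 × 6.4 = 70.27 mg/h

(a) 6300 mg; (b) 70.3 mg/h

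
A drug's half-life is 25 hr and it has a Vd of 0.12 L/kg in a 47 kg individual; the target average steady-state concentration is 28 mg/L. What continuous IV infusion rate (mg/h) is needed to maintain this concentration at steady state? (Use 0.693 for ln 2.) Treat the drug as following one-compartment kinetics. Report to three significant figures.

4.38 mg/h

Vd = 0.12 L/kg × 47 kg = 5.640 L
k = 0.693/25 = 0.02772 h⁻¹, so CL = k·Vd = 0.02772 × 5.640 = 0.1563 L/h
Infusion rate = CL × Css = 0.1563 × 28 = 4.376 mg/h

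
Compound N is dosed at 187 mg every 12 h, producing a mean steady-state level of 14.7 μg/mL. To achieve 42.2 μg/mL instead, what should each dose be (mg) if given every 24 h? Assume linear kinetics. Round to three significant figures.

1070 mg

For first-order elimination, Css ∝ F·D/(CL·τ); F and CL are unchanged, so Css ∝ D/τ.
D₂ = D₁ × (Css,target / Css,current) × (τ₂/τ₁) = 187 × (42.2/14.7) × (24/12) = 1074 mg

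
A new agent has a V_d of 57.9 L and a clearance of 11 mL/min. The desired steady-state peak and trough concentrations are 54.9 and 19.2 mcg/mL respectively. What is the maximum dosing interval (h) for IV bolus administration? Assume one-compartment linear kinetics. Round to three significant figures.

Convert clearance: 11 mL/min × 60 min/h ÷ 1000 mL/L = 0.6600 L/h
k = CL / Vd = 0.6600 / 57.90 = 0.01140 h⁻¹
Between IV bolus doses, concentration decays as C = C₀·e^(−kτ), so C_peak/C_trough = e^(kτ).
τ_max = ln(C_peak/C_trough) / k = ln(54.9/19.2) / 0.01140 = 1.051 / 0.01140 = 92.19 h

92.2 h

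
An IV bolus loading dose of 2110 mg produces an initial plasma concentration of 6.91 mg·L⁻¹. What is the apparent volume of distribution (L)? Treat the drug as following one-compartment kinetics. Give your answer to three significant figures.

305 L

Immediately after an IV bolus, C₀ = Dose / Vd, so Vd = Dose / C₀.
Vd = 2110 / 6.91 = 305.4 L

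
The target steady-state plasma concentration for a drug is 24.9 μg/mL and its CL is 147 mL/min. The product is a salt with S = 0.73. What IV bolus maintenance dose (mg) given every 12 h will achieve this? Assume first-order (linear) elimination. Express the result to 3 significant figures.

CL = 147 mL/min × 60/1000 = 8.820 L/h
At steady state, dose per interval replaces the amount cleared in that interval: S·D/τ = CL·Css.
D = CL × Css × τ / S = 8.820 × 24.9 × 12 / 0.73 = 3610 mg

3610 mg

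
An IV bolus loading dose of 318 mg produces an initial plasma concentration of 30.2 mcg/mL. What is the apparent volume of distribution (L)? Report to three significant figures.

Immediately after an IV bolus, C₀ = Dose / Vd, so Vd = Dose / C₀.
Vd = 318 / 30.2 = 10.53 L

10.5 L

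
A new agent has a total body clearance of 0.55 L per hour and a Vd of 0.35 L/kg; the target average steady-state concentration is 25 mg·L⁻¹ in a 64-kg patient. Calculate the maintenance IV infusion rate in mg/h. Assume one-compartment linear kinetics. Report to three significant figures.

13.8 mg/h

Rate = CL × Css = 0.5500 × 25 = 13.75 mg/h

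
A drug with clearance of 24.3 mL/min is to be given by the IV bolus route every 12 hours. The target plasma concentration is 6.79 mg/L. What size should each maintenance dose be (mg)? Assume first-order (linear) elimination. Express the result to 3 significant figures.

119 mg

Convert clearance: 24.3 mL/min × 60 min/h ÷ 1000 mL/L = 1.458 L/h
At steady state, dose per interval replaces the amount cleared in that interval: D/τ = CL·Css.
D = CL × Css × τ = 1.458 × 6.79 × 12 = 118.8 mg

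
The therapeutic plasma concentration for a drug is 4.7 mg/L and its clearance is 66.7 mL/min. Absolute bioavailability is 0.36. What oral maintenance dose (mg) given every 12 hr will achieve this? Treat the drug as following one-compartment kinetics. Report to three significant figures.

627 mg

CL = 66.7 mL/min × 60/1000 = 4.002 L/h
At steady state, dose per interval replaces the amount cleared in that interval: F·D/τ = CL·Css.
D = CL × Css × τ / F = 4.002 × 4.7 × 12 / 0.36 = 627.0 mg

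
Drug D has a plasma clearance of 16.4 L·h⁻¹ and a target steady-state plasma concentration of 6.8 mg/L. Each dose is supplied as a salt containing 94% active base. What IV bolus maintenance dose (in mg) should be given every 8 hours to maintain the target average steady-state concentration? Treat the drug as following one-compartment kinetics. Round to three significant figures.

D = CL × Css × τ / S = 16.40 × 6.8 × 8 / 0.94 = 949.1 mg

949 mg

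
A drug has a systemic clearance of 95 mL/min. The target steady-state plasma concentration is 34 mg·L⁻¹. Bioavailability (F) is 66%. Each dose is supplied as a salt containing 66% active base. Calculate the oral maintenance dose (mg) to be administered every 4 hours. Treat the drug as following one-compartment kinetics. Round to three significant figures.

Convert clearance: 95 mL/min × 60 min/h ÷ 1000 mL/L = 5.700 L/h
At steady state, dose per interval replaces the amount cleared in that interval: F·S·D/τ = CL·Css.
D = CL × Css × τ / F / S = 5.700 × 34 × 4 / 0.66 / 0.66 = 1780 mg

1780 mg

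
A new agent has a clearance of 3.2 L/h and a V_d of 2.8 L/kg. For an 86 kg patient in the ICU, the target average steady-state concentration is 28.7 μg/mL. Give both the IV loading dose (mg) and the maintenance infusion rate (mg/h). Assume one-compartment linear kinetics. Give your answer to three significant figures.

(a) 6910 mg; (b) 91.8 mg/h

Vd = 2.8 L/kg × 86 kg = 240.8 L
Loading: fill Vd to C_target → 240.8 L × 28.7 mg/L = 6911 mg
Maintenance infusion rate = CL × Css = 3.200 × 28.7 = 91.84 mg/h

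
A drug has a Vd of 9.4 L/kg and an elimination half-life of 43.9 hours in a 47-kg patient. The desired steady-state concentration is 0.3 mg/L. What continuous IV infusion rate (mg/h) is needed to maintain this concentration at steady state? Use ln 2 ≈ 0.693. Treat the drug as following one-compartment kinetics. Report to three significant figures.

Total Vd = 9.4 × 47 = 441.8 L
CL = ln 2 · Vd / t½ = 0.693 × 441.8 / 43.9 = 6.974 L/h
Infusion rate = CL × Css = 6.974 × 0.3 = 2.092 mg/h

2.09 mg/h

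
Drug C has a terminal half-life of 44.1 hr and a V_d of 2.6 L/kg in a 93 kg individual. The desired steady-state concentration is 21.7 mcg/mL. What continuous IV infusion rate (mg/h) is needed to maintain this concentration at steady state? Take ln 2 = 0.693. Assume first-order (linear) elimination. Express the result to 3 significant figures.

82.5 mg/h

Vd = 2.6 L/kg × 93 kg = 241.8 L
CL = 0.693 × Vd / t½ = 0.693 × 241.8 / 44.1 = 3.800 L/h
Infusion rate = CL × Css = 3.800 × 21.7 = 82.46 mg/h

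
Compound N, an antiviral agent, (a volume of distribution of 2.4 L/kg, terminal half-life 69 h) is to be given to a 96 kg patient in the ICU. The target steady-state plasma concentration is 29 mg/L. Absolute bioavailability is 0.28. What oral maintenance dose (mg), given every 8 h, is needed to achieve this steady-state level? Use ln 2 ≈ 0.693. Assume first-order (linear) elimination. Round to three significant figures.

Total Vd = 2.4 × 96 = 230.4 L
k = 0.693/69 = 0.01004 h⁻¹, so CL = k·Vd = 0.01004 × 230.4 = 2.313 L/h
D = CL × Css × τ / F = 2.313 × 29 × 8 / 0.28 = 1916 mg

1920 mg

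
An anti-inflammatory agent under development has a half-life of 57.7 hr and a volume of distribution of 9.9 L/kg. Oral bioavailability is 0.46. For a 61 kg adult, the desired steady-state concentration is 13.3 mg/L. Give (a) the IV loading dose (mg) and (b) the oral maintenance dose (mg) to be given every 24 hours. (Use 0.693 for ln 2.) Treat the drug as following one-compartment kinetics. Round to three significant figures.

(a) 8030 mg; (b) 5030 mg

Total Vd = 9.9 × 61 = 603.9 L
LD = Vd × C = 603.9 × 13.3 = 8032 mg
CL = 0.693 × Vd / t½ = 0.693 × 603.9 / 57.7 = 7.253 L/h
D = CL × Css × τ / F = 7.253 × 13.3 × 24 / 0.46 = 5033 mg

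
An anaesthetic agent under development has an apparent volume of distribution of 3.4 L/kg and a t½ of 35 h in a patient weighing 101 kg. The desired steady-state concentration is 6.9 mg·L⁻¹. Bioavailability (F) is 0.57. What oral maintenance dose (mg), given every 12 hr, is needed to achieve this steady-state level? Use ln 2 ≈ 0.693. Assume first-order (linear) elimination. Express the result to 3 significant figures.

Total Vd = 3.4 × 101 = 343.4 L
CL = ln 2 · Vd / t½ = 0.693 × 343.4 / 35 = 6.799 L/h
D = CL × Css × τ / F = 6.799 × 6.9 × 12 / 0.57 = 987.6 mg

988 mg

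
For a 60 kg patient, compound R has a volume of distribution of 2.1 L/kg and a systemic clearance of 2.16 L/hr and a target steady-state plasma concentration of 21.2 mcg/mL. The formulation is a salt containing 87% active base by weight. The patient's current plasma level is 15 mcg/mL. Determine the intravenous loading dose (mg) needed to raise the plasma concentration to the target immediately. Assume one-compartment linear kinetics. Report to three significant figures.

Total Vd = 2.1 × 60 = 126.0 L
Loading dose depends on Vd (not clearance): it fills the distribution volume.
Concentration deficit ΔC = 21.2 − 15 = 6.200 mg/L
LD = Vd × ΔC / S = 126.0 × 6.200 / 0.87 = 897.9 mg

898 mg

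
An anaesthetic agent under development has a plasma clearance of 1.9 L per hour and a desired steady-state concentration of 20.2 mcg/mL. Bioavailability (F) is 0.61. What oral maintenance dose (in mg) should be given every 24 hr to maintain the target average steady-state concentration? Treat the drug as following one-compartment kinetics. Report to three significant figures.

1510 mg

At steady state, dose per interval replaces the amount cleared in that interval: F·D/τ = CL·Css.
D = CL × Css × τ / F = 1.900 × 20.2 × 24 / 0.61 = 1510 mg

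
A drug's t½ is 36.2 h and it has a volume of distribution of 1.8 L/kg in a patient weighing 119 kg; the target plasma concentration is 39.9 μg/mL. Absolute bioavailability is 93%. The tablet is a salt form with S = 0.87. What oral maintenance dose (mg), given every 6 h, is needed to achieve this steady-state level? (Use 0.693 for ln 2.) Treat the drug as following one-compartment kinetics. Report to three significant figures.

1210 mg

Vd = 1.8 L/kg × 119 kg = 214.2 L
CL = ln 2 · Vd / t½ = 0.693 × 214.2 / 36.2 = 4.101 L/h
D = CL × Css × τ / F / S = 4.101 × 39.9 × 6 / 0.93 / 0.87 = 1213 mg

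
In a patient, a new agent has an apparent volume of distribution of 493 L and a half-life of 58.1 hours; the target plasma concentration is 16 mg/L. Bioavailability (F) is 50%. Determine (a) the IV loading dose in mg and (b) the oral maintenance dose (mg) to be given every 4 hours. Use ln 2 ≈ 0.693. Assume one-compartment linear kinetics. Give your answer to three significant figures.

(a) 7890 mg; (b) 753 mg

LD = Vd × C = 493.0 × 16 = 7888 mg
CL = 0.693 × Vd / t½ = 0.693 × 493.0 / 58.1 = 5.880 L/h
D = CL × Css × τ / F = 5.880 × 16 × 4 / 0.5 = 752.6 mg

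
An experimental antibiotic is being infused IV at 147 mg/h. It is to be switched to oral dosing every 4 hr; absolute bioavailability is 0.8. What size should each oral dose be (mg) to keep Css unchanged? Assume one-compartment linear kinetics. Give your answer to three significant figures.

735 mg

To maintain the same Css, the systemic dosing rate must be unchanged: F·D/τ = infusion rate.
D = rate × τ / F = 147 × 4 / 0.8 = 735.0 mg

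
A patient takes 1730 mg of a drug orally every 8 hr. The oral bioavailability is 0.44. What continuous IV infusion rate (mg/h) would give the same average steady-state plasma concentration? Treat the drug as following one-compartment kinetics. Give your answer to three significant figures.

Equivalent systemic input: infusion rate = F·D/τ.
Rate = 0.44 × 1730 / 8 = 95.15 mg/h

95.2 mg/h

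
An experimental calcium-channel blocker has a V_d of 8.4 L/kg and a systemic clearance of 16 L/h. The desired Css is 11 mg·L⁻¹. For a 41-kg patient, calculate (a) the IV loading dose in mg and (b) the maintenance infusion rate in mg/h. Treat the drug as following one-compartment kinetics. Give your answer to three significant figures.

Vd = 8.4 L/kg × 41 kg = 344.4 L
LD = Vd · C_target = 344.4 × 11 = 3788 mg
Maintenance: replace elimination → rate = CL × Css = 16.00 × 11 = 176.0 mg/h

(a) 3790 mg; (b) 176 mg/h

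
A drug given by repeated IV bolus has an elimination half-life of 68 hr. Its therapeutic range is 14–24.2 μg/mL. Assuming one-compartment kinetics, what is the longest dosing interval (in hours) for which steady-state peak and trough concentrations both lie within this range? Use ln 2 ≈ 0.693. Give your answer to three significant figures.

k = 0.693 / t½ = 0.693 / 68 = 0.01019 h⁻¹
Between IV bolus doses, concentration decays as C = C₀·e^(−kτ), so C_peak/C_trough = e^(kτ).
τ_max = ln(C_peak/C_trough) / k = ln(24.2/14) / 0.01019 = 0.5473 / 0.01019 = 53.71 h

53.7 h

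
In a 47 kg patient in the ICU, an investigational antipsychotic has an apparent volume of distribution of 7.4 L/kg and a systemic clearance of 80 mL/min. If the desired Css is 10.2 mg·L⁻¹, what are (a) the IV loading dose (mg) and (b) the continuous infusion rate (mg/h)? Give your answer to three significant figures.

Vd = 7.4 L/kg × 47 kg = 347.8 L
Loading: fill Vd to C_target → 347.8 L × 10.2 mg/L = 3548 mg
CL = 80 mL/min × 60/1000 = 4.800 L/h
Maintenance: replace elimination → rate = CL × Css = 4.800 × 10.2 = 48.96 mg/h

(a) 3550 mg; (b) 49.0 mg/h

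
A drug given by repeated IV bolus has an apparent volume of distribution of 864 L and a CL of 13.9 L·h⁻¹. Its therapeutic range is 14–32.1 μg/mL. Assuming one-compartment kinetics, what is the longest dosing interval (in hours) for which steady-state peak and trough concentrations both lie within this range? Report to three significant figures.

51.6 h

k = CL / Vd = 13.90 / 864.0 = 0.01609 h⁻¹
Between IV bolus doses, concentration decays as C = C₀·e^(−kτ), so C_peak/C_trough = e^(kτ).
τ_max = ln(C_peak/C_trough) / k = ln(32.1/14) / 0.01609 = 0.8298 / 0.01609 = 51.57 h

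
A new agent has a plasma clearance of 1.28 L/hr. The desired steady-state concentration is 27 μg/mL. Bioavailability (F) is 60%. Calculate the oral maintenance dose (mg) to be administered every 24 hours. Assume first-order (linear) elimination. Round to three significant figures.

1380 mg

At steady state, dose per interval replaces the amount cleared in that interval: F·D/τ = CL·Css.
D = CL × Css × τ / F = 1.280 × 27 × 24 / 0.6 = 1382 mg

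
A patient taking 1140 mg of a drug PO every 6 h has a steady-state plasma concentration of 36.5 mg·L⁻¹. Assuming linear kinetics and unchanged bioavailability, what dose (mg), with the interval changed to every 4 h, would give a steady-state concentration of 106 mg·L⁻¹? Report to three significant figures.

For first-order elimination, Css ∝ F·D/(CL·τ); F and CL are unchanged, so Css ∝ D/τ.
D₂ = D₁ × (Css,target / Css,current) × (τ₂/τ₁) = 1140 × (106/36.5) × (4/6) = 2207 mg

2210 mg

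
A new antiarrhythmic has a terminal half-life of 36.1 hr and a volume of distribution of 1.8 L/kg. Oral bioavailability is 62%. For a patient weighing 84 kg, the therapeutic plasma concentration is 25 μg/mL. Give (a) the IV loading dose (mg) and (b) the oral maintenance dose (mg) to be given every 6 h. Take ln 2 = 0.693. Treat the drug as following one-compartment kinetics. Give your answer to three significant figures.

(a) 3780 mg; (b) 702 mg

Total Vd = 1.8 × 84 = 151.2 L
LD = Vd × C = 151.2 × 25 = 3780 mg
CL = 0.693 × Vd / t½ = 0.693 × 151.2 / 36.1 = 2.903 L/h
D = CL × Css × τ / F = 2.903 × 25 × 6 / 0.62 = 702.3 mg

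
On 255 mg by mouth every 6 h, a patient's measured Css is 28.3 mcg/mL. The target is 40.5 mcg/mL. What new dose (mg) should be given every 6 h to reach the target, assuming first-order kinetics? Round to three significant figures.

With linear kinetics, Css is proportional to dose rate (D/τ) at fixed clearance.
D₂ = D₁ × (Css,target / Css,current) = 255 × 40.5/28.3 = 364.9 mg

365 mg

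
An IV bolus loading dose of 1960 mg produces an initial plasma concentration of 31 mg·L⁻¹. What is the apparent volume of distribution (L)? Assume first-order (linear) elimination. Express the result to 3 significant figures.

63.2 L

Immediately after an IV bolus, C₀ = Dose / Vd, so Vd = Dose / C₀.
Vd = 1960 / 31 = 63.23 L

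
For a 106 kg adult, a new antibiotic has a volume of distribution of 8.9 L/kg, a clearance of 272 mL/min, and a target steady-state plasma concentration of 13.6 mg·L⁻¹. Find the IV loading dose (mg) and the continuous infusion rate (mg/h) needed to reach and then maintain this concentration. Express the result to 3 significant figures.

(a) 12800 mg; (b) 222 mg/h

Vd(total) = 106 kg × 8.9 L/kg = 943.4 L
Loading dose = Vd × C = 943.4 × 13.6 = 12830 mg
CL = 272 mL/min = 272 × 0.06 = 16.32 L/h
Infusion rate = 16.32 L/h × 13.6 mg/L = 222.0 mg/h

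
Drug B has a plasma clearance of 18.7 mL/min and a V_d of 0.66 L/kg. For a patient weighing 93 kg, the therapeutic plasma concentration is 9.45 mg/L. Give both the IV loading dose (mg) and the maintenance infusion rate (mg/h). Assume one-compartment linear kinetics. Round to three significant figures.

(a) 580 mg; (b) 10.6 mg/h

Vd(total) = 93 kg × 0.66 L/kg = 61.38 L
Loading: fill Vd to C_target → 61.38 L × 9.45 mg/L = 580.0 mg
CL = 18.7 mL/min = 18.7 × 0.06 = 1.122 L/h
Maintenance: replace elimination → rate = CL × Css = 1.122 × 9.45 = 10.60 mg/h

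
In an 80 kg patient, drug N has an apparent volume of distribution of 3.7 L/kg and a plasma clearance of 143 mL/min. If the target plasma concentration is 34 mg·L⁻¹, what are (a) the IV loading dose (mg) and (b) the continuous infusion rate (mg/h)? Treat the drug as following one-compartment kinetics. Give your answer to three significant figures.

Vd(total) = 80 kg × 3.7 L/kg = 296.0 L
Loading: fill Vd to C_target → 296.0 L × 34 mg/L = 10060 mg
CL = 143 mL/min = 143 × 0.06 = 8.580 L/h
Infusion rate = 8.580 L/h × 34 mg/L = 291.7 mg/h

(a) 10100 mg; (b) 292 mg/h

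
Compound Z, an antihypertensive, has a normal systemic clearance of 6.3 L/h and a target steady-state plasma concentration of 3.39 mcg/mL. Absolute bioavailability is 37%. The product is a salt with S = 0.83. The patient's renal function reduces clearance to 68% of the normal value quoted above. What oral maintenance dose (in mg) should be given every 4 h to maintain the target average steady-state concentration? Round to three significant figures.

Patient clearance = 0.68 × 6.300 = 4.284 L/h
At steady state, dose per interval replaces the amount cleared in that interval: F·S·D/τ = CL·Css.
D = CL × Css × τ / F / S = 4.284 × 3.39 × 4 / 0.37 / 0.83 = 189.2 mg

189 mg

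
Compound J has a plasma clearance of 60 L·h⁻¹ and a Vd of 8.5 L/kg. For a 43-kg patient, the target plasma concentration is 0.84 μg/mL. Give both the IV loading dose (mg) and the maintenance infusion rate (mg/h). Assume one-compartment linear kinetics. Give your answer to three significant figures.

(a) 307 mg; (b) 50.4 mg/h

Total Vd = 8.5 × 43 = 365.5 L
LD = Vd · C_target = 365.5 × 0.84 = 307.0 mg
Maintenance infusion rate = CL × Css = 60.00 × 0.84 = 50.40 mg/h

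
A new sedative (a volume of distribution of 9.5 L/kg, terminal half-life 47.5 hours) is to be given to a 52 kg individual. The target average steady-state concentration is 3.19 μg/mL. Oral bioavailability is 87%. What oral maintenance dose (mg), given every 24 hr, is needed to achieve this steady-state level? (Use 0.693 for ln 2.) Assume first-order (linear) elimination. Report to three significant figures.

Vd(total) = 52 kg × 9.5 L/kg = 494.0 L
CL = 0.693 × Vd / t½ = 0.693 × 494.0 / 47.5 = 7.207 L/h
D = CL × Css × τ / F = 7.207 × 3.19 × 24 / 0.87 = 634.2 mg

634 mg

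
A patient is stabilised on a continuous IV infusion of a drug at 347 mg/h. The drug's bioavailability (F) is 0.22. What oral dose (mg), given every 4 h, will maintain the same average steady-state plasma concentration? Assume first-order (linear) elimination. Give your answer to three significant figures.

6310 mg

To maintain the same Css, the systemic dosing rate must be unchanged: F·D/τ = infusion rate.
D = rate × τ / F = 347 × 4 / 0.22 = 6309 mg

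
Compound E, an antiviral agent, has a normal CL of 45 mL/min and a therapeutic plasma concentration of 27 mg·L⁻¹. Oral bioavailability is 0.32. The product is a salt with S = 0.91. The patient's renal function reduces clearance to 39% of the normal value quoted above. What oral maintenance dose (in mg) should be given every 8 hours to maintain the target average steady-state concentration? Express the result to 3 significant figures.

781 mg

Convert clearance: 45 mL/min × 60 min/h ÷ 1000 mL/L = 2.700 L/h
Patient clearance = 0.39 × 2.700 = 1.053 L/h
D = CL × Css × τ / F / S = 1.053 × 27 × 8 / 0.32 / 0.91 = 781.1 mg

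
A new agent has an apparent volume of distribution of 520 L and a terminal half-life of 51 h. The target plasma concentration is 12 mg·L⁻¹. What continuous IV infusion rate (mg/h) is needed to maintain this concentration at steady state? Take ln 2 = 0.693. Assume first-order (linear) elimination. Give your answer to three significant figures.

84.8 mg/h

CL = ln 2 · Vd / t½ = 0.693 × 520.0 / 51 = 7.066 L/h
Infusion rate = CL × Css = 7.066 × 12 = 84.79 mg/h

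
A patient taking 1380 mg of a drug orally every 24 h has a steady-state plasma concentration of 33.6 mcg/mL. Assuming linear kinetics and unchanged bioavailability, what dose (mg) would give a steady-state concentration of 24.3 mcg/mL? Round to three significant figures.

998 mg

For first-order elimination, Css ∝ F·D/(CL·τ); F and CL are unchanged, so Css ∝ D/τ.
D₂ = D₁ × (Css,target / Css,current) = 1380 × 24.3/33.6 = 998.0 mg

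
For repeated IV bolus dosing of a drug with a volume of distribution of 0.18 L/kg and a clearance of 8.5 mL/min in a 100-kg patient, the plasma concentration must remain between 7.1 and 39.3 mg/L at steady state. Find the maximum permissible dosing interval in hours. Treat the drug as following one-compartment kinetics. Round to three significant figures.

Total Vd = 0.18 × 100 = 18.00 L
Convert clearance: 8.5 mL/min × 60 min/h ÷ 1000 mL/L = 0.5100 L/h
k = CL / Vd = 0.5100 / 18.00 = 0.02833 h⁻¹
Between IV bolus doses, concentration decays as C = C₀·e^(−kτ), so C_peak/C_trough = e^(kτ).
τ_max = ln(C_peak/C_trough) / k = ln(39.3/7.1) / 0.02833 = 1.711 / 0.02833 = 60.40 h

60.4 h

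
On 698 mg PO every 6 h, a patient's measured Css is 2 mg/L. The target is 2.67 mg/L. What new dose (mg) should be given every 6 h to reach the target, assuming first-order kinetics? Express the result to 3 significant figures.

With linear kinetics, Css is proportional to dose rate (D/τ) at fixed clearance.
D₂ = D₁ × (Css,target / Css,current) = 698 × 2.67/2 = 931.8 mg

932 mg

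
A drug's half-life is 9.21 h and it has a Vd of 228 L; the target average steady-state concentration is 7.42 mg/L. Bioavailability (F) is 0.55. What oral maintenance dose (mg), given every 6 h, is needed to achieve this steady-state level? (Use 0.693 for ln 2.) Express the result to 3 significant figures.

CL = 0.693 × Vd / t½ = 0.693 × 228.0 / 9.21 = 17.16 L/h
D = CL × Css × τ / F = 17.16 × 7.42 × 6 / 0.55 = 1389 mg

1390 mg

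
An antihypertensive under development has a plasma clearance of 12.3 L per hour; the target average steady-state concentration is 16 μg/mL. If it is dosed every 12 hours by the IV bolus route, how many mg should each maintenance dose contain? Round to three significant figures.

D = CL × Css × τ = 12.30 × 16 × 12 = 2362 mg

2360 mg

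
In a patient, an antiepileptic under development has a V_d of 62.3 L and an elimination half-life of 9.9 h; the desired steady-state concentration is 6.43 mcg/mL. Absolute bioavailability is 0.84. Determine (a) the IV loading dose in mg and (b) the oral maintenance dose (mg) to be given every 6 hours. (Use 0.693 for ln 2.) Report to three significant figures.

LD = Vd × C = 62.30 × 6.43 = 400.6 mg
CL = 0.693 × Vd / t½ = 0.693 × 62.30 / 9.9 = 4.361 L/h
D = CL × Css × τ / F = 4.361 × 6.43 × 6 / 0.84 = 200.3 mg

(a) 401 mg; (b) 200 mg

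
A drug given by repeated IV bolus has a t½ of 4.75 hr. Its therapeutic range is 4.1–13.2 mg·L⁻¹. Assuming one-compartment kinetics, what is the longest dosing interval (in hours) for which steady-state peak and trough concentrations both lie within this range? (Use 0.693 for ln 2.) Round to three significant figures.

k = 0.693 / t½ = 0.693 / 4.75 = 0.1459 h⁻¹
Between IV bolus doses, concentration decays as C = C₀·e^(−kτ), so C_peak/C_trough = e^(kτ).
τ_max = ln(C_peak/C_trough) / k = ln(13.2/4.1) / 0.1459 = 1.169 / 0.1459 = 8.012 h

8.01 h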